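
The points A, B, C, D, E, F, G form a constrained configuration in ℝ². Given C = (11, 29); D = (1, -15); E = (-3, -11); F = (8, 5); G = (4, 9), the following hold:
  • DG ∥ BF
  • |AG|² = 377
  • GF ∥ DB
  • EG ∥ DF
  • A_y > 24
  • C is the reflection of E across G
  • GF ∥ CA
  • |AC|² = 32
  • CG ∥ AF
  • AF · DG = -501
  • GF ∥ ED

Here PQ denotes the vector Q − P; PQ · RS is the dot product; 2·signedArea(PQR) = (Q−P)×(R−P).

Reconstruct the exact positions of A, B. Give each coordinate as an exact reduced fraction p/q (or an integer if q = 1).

A = (15, 25)
B = (5, -19)

1. A_x = 15  [CG ∥ AF ∩ GF ∥ CA]
2. A_y = 25  [CG ∥ AF ∩ GF ∥ CA]
   → A = (15, 25)
3. B_x = 5  [DG ∥ BF ∩ GF ∥ DB]
4. B_y = -19  [DG ∥ BF ∩ GF ∥ DB]
   → B = (5, -19)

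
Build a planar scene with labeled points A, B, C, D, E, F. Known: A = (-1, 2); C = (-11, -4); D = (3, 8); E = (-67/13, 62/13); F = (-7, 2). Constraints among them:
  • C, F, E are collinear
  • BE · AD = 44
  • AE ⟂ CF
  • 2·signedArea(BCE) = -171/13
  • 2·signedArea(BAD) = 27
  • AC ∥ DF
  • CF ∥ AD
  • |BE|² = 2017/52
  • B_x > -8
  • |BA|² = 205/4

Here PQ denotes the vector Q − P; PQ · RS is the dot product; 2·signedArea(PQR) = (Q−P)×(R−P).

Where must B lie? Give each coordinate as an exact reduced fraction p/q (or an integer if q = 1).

1. B_x = -15/2  [2·signedArea(BCE) = -171/13 ∩ BE · AD = 44]
2. B_y = -1  [2·signedArea(BCE) = -171/13 ∩ BE · AD = 44]
   → B = (-15/2, -1)

B = (-15/2, -1)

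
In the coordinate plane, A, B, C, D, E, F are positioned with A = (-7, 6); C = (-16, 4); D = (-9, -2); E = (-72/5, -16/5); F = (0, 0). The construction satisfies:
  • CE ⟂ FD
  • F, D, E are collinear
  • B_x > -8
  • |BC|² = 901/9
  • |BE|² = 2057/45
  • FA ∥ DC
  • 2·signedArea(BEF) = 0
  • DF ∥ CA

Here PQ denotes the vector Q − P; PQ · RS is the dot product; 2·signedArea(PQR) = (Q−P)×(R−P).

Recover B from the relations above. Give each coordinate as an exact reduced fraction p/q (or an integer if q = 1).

1. B_x = -39/5  [line -16/5·x + 72/5·y + 0 = 0 ∩ |BE|² = 2057/45]
2. B_y = -26/15  [line -16/5·x + 72/5·y + 0 = 0 ∩ |BE|² = 2057/45]
   → B = (-39/5, -26/15)

B = (-39/5, -26/15)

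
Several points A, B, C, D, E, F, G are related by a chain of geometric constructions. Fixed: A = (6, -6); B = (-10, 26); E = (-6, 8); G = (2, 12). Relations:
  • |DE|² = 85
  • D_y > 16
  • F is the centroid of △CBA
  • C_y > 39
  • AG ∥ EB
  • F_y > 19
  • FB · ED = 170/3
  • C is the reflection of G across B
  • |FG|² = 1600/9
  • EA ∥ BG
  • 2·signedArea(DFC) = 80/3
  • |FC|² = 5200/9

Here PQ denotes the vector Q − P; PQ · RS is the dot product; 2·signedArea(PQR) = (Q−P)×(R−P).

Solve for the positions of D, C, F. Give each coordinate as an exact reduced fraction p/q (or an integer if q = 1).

C = (-22, 40)
D = (-8, 17)
F = (-26/3, 20)

1. C_x = -22  [C is the reflection of G across B]
2. C_y = 40  [C is the reflection of G across B]
   → C = (-22, 40)
3. F_x = -26/3  [F is the centroid of △CBA]
4. F_y = 20  [F is the centroid of △CBA]
   → F = (-26/3, 20)
5. D_x = -8  [2·signedArea(DFC) = 80/3 ∩ FB · ED = 170/3]
6. D_y = 17  [2·signedArea(DFC) = 80/3 ∩ FB · ED = 170/3]
   → D = (-8, 17)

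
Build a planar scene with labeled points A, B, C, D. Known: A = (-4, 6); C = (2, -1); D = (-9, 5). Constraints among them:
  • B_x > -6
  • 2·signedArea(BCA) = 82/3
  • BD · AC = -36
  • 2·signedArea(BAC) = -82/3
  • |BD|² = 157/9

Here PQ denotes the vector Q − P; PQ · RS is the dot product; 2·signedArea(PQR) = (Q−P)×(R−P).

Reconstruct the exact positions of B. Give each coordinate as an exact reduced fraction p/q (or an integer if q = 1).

B = (-16/3, 3)

1. B_x = -16/3  [2·signedArea(BCA) = 82/3 ∩ BD · AC = -36]
2. B_y = 3  [2·signedArea(BCA) = 82/3 ∩ BD · AC = -36]
   → B = (-16/3, 3)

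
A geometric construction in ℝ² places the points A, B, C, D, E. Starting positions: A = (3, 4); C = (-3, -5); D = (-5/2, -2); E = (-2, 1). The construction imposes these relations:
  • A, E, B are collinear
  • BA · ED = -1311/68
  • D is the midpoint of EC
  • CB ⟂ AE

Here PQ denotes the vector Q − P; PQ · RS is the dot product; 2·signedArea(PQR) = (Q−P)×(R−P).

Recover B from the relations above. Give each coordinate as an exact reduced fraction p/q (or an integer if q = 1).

B = (-183/34, -35/34)

1. B_x = -183/34  [A, E, B are collinear ∩ CB ⟂ AE]
2. B_y = -35/34  [A, E, B are collinear ∩ CB ⟂ AE]
   → B = (-183/34, -35/34)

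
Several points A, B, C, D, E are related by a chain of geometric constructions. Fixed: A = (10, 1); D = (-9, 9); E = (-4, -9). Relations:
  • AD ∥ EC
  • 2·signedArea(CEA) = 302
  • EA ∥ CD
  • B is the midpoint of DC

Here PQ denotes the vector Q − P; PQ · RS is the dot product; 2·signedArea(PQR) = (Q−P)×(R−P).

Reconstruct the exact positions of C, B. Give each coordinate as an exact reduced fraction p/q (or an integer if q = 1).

1. C_x = -23  [EA ∥ CD ∩ AD ∥ EC]
2. C_y = -1  [EA ∥ CD ∩ AD ∥ EC]
   → C = (-23, -1)
3. B_x = -16  [B is the midpoint of DC]
4. B_y = 4  [B is the midpoint of DC]
   → B = (-16, 4)

B = (-16, 4)
C = (-23, -1)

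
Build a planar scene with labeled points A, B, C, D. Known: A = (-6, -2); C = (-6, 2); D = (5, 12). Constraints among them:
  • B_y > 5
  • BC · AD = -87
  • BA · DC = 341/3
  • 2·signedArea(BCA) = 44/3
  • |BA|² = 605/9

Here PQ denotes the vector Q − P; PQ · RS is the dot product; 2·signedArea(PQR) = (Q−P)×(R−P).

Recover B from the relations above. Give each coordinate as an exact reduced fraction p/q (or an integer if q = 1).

1. B_x = -7/3  [2·signedArea(BCA) = 44/3 ∩ BA · DC = 341/3]
2. B_y = 16/3  [2·signedArea(BCA) = 44/3 ∩ BA · DC = 341/3]
   → B = (-7/3, 16/3)

B = (-7/3, 16/3)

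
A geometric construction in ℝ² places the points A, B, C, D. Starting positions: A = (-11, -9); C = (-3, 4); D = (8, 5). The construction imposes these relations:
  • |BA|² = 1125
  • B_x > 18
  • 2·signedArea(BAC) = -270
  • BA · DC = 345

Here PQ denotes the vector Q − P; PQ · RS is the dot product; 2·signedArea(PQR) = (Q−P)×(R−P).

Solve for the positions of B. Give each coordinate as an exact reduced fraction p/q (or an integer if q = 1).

1. B_x = 19  [2·signedArea(BAC) = -270 ∩ BA · DC = 345]
2. B_y = 6  [2·signedArea(BAC) = -270 ∩ BA · DC = 345]
   → B = (19, 6)

B = (19, 6)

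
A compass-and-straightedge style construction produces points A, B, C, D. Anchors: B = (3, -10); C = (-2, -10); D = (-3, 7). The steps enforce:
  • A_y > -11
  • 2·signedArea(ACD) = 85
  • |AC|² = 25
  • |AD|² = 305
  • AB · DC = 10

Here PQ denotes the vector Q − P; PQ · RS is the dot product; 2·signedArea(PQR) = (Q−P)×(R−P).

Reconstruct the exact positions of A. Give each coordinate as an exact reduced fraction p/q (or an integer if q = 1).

A = (-7, -10)

1. A_x = -7  [AB · DC = 10 ∩ 2·signedArea(ACD) = 85]
2. A_y = -10  [AB · DC = 10 ∩ 2·signedArea(ACD) = 85]
   → A = (-7, -10)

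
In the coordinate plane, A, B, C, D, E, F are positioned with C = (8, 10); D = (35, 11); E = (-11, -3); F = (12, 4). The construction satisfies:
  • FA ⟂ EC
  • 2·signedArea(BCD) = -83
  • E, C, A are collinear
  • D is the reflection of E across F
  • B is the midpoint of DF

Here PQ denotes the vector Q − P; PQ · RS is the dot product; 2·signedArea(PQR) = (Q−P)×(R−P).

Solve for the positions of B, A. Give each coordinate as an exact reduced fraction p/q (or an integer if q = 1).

A = (2101/265, 2637/265)
B = (47/2, 15/2)

1. B_x = 47/2  [B is the midpoint of DF]
2. B_y = 15/2  [B is the midpoint of DF]
   → B = (47/2, 15/2)
3. A_x = 2101/265  [E, C, A are collinear ∩ FA ⟂ EC]
4. A_y = 2637/265  [E, C, A are collinear ∩ FA ⟂ EC]
   → A = (2101/265, 2637/265)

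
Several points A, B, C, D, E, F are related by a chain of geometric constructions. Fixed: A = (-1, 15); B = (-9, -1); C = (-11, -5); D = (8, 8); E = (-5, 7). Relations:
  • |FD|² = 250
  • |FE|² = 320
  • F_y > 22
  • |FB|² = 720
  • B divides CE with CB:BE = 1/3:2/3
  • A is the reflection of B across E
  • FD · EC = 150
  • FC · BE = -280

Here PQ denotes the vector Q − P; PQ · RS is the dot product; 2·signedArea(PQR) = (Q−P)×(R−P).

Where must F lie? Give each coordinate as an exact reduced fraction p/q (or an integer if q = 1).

1. F_x = 3  [line 6·x + 12·y + -294 = 0 ∩ |FD|² = 250]
2. F_y = 23  [line 6·x + 12·y + -294 = 0 ∩ |FD|² = 250]
   → F = (3, 23)

F = (3, 23)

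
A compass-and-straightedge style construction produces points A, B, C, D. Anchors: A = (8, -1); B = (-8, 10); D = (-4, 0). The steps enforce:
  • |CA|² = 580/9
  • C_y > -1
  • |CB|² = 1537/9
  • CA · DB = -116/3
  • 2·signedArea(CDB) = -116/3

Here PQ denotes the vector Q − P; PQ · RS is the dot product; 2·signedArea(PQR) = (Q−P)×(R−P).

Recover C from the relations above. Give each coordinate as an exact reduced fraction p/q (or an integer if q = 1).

C = (0, -1/3)

1. C_x = 0  [2·signedArea(CDB) = -116/3 ∩ CA · DB = -116/3]
2. C_y = -1/3  [2·signedArea(CDB) = -116/3 ∩ CA · DB = -116/3]
   → C = (0, -1/3)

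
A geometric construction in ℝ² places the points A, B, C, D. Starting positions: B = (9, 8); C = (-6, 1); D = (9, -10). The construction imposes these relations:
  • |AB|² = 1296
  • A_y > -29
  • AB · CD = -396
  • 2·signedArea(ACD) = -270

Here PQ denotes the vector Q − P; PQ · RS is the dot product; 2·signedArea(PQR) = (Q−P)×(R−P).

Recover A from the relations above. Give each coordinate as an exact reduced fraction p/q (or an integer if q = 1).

1. A_x = 9  [2·signedArea(ACD) = -270 ∩ AB · CD = -396]
2. A_y = -28  [2·signedArea(ACD) = -270 ∩ AB · CD = -396]
   → A = (9, -28)

A = (9, -28)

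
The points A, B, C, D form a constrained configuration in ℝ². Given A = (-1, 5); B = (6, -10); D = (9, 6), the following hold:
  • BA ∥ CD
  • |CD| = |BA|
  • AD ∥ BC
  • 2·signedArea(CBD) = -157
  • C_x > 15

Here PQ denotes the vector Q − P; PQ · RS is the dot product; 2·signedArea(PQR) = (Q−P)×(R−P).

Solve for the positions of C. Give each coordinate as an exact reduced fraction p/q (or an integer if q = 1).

1. C_x = 16  [BA ∥ CD ∩ AD ∥ BC]
2. C_y = -9  [BA ∥ CD ∩ AD ∥ BC]
   → C = (16, -9)

C = (16, -9)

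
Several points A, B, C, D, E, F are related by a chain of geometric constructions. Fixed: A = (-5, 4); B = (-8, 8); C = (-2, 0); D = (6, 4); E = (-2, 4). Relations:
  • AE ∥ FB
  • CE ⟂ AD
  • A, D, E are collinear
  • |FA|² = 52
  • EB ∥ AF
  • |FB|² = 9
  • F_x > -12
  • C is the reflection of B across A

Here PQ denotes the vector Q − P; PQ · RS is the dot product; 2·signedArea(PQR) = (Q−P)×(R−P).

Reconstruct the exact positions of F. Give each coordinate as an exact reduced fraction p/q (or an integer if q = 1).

1. F_x = -11  [AE ∥ FB ∩ EB ∥ AF]
2. F_y = 8  [AE ∥ FB ∩ EB ∥ AF]
   → F = (-11, 8)

F = (-11, 8)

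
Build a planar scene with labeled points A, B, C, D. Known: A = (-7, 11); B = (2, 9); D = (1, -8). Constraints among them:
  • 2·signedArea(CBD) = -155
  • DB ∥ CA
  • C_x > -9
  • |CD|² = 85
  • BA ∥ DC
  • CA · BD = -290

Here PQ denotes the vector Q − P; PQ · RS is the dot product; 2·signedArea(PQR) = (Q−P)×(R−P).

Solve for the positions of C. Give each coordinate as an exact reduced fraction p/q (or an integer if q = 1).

C = (-8, -6)

1. C_x = -8  [DB ∥ CA ∩ BA ∥ DC]
2. C_y = -6  [DB ∥ CA ∩ BA ∥ DC]
   → C = (-8, -6)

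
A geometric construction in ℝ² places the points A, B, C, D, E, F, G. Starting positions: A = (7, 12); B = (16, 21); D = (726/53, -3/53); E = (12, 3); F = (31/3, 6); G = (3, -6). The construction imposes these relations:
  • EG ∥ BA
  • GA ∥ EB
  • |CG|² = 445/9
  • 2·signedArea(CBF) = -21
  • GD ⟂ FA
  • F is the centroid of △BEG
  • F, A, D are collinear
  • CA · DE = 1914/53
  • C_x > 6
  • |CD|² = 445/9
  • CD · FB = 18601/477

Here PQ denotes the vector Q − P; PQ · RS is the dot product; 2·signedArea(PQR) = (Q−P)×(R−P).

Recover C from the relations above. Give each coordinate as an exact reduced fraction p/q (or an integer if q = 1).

C = (20/3, 0)

1. C_x = 20/3  [CD · FB = 18601/477 ∩ CA · DE = 1914/53]
2. C_y = 0  [CD · FB = 18601/477 ∩ CA · DE = 1914/53]
   → C = (20/3, 0)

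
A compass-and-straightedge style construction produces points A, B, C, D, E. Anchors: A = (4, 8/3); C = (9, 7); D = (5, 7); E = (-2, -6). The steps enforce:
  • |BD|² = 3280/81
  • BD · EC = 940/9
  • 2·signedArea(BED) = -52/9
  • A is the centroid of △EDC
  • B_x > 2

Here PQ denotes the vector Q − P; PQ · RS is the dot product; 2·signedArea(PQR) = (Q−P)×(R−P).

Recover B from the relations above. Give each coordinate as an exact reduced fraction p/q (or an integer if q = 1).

1. B_x = 7/3  [2·signedArea(BED) = -52/9 ∩ BD · EC = 940/9]
2. B_y = 11/9  [2·signedArea(BED) = -52/9 ∩ BD · EC = 940/9]
   → B = (7/3, 11/9)

B = (7/3, 11/9)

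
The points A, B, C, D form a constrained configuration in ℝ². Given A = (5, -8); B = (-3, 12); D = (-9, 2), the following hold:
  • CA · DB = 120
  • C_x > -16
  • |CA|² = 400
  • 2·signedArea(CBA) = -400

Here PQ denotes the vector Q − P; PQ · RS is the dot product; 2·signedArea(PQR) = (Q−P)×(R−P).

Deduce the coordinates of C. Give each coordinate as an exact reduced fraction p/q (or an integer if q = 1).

C = (-15, -8)

1. C_x = -15  [CA · DB = 120 ∩ 2·signedArea(CBA) = -400]
2. C_y = -8  [CA · DB = 120 ∩ 2·signedArea(CBA) = -400]
   → C = (-15, -8)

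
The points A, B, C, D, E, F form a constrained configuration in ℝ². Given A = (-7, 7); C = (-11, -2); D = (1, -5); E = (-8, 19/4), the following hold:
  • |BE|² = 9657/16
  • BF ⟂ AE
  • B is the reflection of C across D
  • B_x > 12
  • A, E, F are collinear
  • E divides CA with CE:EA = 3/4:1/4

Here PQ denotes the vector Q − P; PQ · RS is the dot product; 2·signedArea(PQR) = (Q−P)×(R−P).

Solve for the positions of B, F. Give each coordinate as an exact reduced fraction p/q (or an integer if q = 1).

1. B_x = 13  [B is the reflection of C across D]
2. B_y = -8  [B is the reflection of C across D]
   → B = (13, -8)
3. F_x = -899/97  [A, E, F are collinear ∩ BF ⟂ AE]
4. F_y = 184/97  [A, E, F are collinear ∩ BF ⟂ AE]
   → F = (-899/97, 184/97)

B = (13, -8)
F = (-899/97, 184/97)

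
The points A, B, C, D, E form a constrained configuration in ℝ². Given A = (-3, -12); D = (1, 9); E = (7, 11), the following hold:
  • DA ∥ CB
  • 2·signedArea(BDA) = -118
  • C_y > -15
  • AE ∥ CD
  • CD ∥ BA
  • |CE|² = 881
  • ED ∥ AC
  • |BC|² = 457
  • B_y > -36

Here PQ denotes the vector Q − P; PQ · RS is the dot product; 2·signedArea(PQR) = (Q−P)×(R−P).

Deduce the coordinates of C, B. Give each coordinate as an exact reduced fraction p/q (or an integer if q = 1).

B = (-13, -35)
C = (-9, -14)

1. C_x = -9  [AE ∥ CD ∩ ED ∥ AC]
2. C_y = -14  [AE ∥ CD ∩ ED ∥ AC]
   → C = (-9, -14)
3. B_x = -13  [CD ∥ BA ∩ DA ∥ CB]
4. B_y = -35  [CD ∥ BA ∩ DA ∥ CB]
   → B = (-13, -35)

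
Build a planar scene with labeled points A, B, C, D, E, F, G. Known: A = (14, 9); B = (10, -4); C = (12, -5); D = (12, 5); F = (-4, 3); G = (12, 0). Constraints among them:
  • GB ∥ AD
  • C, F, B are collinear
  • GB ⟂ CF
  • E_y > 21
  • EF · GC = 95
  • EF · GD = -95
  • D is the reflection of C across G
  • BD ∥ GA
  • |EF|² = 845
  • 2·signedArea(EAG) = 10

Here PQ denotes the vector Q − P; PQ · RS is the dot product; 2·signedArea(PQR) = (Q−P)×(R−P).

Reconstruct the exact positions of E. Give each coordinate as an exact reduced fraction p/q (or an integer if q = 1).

E = (18, 22)

1. E_x = 18  [EF · GD = -95 ∩ 2·signedArea(EAG) = 10]
2. E_y = 22  [EF · GD = -95 ∩ 2·signedArea(EAG) = 10]
   → E = (18, 22)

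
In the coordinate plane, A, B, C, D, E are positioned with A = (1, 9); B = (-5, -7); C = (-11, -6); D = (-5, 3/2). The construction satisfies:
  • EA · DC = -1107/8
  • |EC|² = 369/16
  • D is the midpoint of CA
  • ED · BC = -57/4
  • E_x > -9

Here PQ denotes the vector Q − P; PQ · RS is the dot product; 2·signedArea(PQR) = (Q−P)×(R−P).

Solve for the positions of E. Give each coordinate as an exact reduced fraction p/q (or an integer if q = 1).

1. E_x = -8  [ED · BC = -57/4 ∩ EA · DC = -1107/8]
2. E_y = -9/4  [ED · BC = -57/4 ∩ EA · DC = -1107/8]
   → E = (-8, -9/4)

E = (-8, -9/4)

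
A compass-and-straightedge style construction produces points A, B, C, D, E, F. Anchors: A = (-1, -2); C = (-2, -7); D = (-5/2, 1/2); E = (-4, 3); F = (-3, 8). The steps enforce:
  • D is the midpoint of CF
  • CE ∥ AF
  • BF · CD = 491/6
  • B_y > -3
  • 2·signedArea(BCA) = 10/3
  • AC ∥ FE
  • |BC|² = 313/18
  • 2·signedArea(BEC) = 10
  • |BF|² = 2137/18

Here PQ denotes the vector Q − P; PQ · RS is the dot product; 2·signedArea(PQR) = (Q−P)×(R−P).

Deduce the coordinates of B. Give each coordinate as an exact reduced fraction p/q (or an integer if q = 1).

B = (-11/6, -17/6)

1. B_x = -11/6  [2·signedArea(BCA) = 10/3 ∩ 2·signedArea(BEC) = 10]
2. B_y = -17/6  [2·signedArea(BCA) = 10/3 ∩ 2·signedArea(BEC) = 10]
   → B = (-11/6, -17/6)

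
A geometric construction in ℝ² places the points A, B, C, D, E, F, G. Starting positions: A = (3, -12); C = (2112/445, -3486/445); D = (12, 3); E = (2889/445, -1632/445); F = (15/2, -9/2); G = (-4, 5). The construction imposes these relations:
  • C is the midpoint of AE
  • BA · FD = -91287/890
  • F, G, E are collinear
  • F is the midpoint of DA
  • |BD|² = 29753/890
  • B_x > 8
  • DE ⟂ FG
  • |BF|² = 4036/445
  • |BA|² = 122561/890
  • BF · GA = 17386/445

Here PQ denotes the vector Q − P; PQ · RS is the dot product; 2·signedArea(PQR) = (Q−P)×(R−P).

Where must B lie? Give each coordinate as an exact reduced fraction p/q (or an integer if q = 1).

B = (7711/890, -1533/890)

1. B_x = 7711/890  [BA · FD = -91287/890 ∩ BF · GA = 17386/445]
2. B_y = -1533/890  [BA · FD = -91287/890 ∩ BF · GA = 17386/445]
   → B = (7711/890, -1533/890)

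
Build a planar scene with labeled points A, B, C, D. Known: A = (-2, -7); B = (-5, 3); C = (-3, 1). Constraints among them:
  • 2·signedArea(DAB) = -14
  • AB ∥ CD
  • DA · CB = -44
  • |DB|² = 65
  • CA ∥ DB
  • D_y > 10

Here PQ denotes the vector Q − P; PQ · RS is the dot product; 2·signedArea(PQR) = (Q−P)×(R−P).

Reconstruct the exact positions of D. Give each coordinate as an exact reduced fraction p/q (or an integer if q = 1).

1. D_x = -6  [CA ∥ DB ∩ AB ∥ CD]
2. D_y = 11  [CA ∥ DB ∩ AB ∥ CD]
   → D = (-6, 11)

D = (-6, 11)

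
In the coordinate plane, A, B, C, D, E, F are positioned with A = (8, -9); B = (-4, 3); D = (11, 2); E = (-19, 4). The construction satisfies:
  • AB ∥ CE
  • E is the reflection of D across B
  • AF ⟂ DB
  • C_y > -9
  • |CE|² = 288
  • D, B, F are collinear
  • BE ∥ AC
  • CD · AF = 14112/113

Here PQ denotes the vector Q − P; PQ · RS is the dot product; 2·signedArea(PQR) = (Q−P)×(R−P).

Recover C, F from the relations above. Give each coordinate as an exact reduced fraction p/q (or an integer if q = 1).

1. C_x = -7  [AB ∥ CE ∩ BE ∥ AC]
2. C_y = -8  [AB ∥ CE ∩ BE ∥ AC]
   → C = (-7, -8)
3. F_x = 988/113  [D, B, F are collinear ∩ AF ⟂ DB]
4. F_y = 243/113  [D, B, F are collinear ∩ AF ⟂ DB]
   → F = (988/113, 243/113)

C = (-7, -8)
F = (988/113, 243/113)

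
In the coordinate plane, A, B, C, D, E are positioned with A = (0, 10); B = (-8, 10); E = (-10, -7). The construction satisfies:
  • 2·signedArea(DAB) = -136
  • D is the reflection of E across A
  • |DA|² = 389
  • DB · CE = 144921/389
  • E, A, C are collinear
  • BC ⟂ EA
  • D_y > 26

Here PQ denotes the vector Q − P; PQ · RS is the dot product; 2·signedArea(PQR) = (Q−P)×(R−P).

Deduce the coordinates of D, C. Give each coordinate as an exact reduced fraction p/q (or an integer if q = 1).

1. D_x = 10  [D is the reflection of E across A]
2. D_y = 27  [D is the reflection of E across A]
   → D = (10, 27)
3. C_x = -800/389  [E, A, C are collinear ∩ BC ⟂ EA]
4. C_y = 2530/389  [E, A, C are collinear ∩ BC ⟂ EA]
   → C = (-800/389, 2530/389)

C = (-800/389, 2530/389)
D = (10, 27)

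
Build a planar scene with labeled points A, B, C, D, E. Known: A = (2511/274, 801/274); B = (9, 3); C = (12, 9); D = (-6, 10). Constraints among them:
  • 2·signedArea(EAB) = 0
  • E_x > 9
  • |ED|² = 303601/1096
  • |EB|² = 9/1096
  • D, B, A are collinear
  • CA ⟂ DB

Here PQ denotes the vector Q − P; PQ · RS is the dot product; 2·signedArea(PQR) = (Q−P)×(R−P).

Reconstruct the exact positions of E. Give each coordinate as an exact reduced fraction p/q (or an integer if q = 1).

E = (4977/548, 1623/548)

1. E_x = 4977/548  [line -21/274·x + -45/274·y + 162/137 = 0 ∩ |ED|² = 303601/1096]
2. E_y = 1623/548  [line -21/274·x + -45/274·y + 162/137 = 0 ∩ |ED|² = 303601/1096]
   → E = (4977/548, 1623/548)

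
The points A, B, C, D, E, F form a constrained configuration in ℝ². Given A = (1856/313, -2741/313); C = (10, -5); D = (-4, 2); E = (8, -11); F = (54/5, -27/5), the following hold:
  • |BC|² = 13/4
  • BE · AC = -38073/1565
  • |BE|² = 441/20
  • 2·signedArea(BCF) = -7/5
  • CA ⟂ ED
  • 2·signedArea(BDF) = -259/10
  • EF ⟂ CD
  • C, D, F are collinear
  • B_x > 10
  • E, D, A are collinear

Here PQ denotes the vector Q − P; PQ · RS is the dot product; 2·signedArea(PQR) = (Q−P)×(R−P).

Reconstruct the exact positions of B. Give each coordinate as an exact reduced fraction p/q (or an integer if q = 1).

B = (101/10, -34/5)

1. B_x = 101/10  [BE · AC = -38073/1565 ∩ 2·signedArea(BCF) = -7/5]
2. B_y = -34/5  [BE · AC = -38073/1565 ∩ 2·signedArea(BCF) = -7/5]
   → B = (101/10, -34/5)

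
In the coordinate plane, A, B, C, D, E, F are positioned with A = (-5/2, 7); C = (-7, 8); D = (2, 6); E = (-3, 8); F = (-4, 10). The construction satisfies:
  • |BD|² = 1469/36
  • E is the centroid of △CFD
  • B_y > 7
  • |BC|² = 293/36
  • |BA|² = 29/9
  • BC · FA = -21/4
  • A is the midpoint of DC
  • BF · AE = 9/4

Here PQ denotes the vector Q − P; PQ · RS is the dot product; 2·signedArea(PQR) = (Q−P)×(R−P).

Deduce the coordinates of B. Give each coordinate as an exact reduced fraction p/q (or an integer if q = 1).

B = (-25/6, 23/3)

1. B_x = -25/6  [line -3/2·x + 3·y + -117/4 = 0 ∩ |BC|² = 293/36]
2. B_y = 23/3  [line -3/2·x + 3·y + -117/4 = 0 ∩ |BC|² = 293/36]
   → B = (-25/6, 23/3)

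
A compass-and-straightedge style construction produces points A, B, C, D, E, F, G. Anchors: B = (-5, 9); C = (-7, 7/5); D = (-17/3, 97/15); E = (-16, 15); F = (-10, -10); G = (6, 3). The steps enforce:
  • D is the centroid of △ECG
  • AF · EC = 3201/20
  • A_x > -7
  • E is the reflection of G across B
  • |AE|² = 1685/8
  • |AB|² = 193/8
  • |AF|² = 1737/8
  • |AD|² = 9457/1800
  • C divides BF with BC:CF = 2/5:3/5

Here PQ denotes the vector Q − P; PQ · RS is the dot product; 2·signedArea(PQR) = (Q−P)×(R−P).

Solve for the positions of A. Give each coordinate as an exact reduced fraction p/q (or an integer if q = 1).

A = (-25/4, 17/4)

1. A_x = -25/4  [line -9·x + 68/5·y + -2281/20 = 0 ∩ |AE|² = 1685/8]
2. A_y = 17/4  [line -9·x + 68/5·y + -2281/20 = 0 ∩ |AE|² = 1685/8]
   → A = (-25/4, 17/4)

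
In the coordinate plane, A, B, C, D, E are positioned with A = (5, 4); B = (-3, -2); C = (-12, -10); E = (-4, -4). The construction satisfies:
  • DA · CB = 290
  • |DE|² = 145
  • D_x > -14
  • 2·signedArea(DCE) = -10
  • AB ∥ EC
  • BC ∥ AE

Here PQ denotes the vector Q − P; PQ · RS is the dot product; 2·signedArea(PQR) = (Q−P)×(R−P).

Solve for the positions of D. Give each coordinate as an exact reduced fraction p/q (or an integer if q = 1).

1. D_x = -13  [2·signedArea(DCE) = -10 ∩ DA · CB = 290]
2. D_y = -12  [2·signedArea(DCE) = -10 ∩ DA · CB = 290]
   → D = (-13, -12)

D = (-13, -12)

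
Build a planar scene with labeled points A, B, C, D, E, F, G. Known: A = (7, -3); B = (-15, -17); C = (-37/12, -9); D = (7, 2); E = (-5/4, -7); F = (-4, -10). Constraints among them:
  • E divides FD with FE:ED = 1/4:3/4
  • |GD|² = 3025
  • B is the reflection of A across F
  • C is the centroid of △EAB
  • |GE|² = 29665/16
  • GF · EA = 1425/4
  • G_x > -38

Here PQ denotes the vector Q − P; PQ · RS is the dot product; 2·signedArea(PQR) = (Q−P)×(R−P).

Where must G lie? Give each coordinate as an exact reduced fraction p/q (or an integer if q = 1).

1. G_x = -37  [line -33/4·x + -4·y + -1717/4 = 0 ∩ |GD|² = 3025]
2. G_y = -31  [line -33/4·x + -4·y + -1717/4 = 0 ∩ |GD|² = 3025]
   → G = (-37, -31)

G = (-37, -31)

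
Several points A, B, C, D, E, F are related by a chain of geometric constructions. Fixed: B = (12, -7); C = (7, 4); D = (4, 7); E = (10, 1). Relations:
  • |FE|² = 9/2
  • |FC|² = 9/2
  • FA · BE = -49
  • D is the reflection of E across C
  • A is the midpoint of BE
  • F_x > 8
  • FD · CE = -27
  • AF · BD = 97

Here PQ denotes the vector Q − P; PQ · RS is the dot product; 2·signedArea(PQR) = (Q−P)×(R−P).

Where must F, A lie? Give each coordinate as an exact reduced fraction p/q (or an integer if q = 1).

A = (11, -3)
F = (17/2, 5/2)

1. F_x = 17/2  [line -3·x + 3·y + 18 = 0 ∩ |FE|² = 9/2]
2. F_y = 5/2  [line -3·x + 3·y + 18 = 0 ∩ |FE|² = 9/2]
   → F = (17/2, 5/2)
3. A_x = 11  [A is the midpoint of BE]
4. A_y = -3  [A is the midpoint of BE]
   → A = (11, -3)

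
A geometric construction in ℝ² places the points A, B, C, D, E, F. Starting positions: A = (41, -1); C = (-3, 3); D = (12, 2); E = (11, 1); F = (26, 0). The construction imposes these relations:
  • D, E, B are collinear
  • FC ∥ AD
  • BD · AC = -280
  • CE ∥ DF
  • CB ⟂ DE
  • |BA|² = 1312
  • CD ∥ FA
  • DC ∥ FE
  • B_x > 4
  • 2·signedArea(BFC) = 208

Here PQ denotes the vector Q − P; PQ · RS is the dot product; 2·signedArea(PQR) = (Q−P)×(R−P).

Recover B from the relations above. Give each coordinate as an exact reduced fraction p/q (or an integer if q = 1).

1. B_x = 5  [D, E, B are collinear ∩ CB ⟂ DE]
2. B_y = -5  [D, E, B are collinear ∩ CB ⟂ DE]
   → B = (5, -5)

B = (5, -5)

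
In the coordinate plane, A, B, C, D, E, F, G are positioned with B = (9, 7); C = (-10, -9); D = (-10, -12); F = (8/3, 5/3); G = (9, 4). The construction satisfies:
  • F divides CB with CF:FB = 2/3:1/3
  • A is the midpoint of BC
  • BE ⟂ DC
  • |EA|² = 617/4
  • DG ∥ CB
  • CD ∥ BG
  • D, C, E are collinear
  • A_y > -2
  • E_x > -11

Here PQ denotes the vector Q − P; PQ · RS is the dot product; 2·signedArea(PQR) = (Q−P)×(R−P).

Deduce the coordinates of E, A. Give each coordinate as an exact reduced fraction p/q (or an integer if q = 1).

1. E_x = -10  [D, C, E are collinear ∩ BE ⟂ DC]
2. E_y = 7  [D, C, E are collinear ∩ BE ⟂ DC]
   → E = (-10, 7)
3. A_x = -1/2  [A is the midpoint of BC]
4. A_y = -1  [A is the midpoint of BC]
   → A = (-1/2, -1)

A = (-1/2, -1)
E = (-10, 7)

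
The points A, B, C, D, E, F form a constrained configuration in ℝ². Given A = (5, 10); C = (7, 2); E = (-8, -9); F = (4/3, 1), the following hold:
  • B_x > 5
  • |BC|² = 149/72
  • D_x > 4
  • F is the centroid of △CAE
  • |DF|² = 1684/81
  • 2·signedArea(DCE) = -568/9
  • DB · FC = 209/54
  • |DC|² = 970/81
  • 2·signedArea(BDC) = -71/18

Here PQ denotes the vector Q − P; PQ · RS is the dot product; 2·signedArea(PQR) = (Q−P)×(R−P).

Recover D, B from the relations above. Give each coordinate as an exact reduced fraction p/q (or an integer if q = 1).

B = (67/12, 7/4)
D = (40/9, 13/3)

1. D_x = 40/9  [line 11·x + -15·y + 145/9 = 0 ∩ |DF|² = 1684/81]
2. D_y = 13/3  [line 11·x + -15·y + 145/9 = 0 ∩ |DF|² = 1684/81]
   → D = (40/9, 13/3)
3. B_x = 67/12  [2·signedArea(BDC) = -71/18 ∩ DB · FC = 209/54]
4. B_y = 7/4  [2·signedArea(BDC) = -71/18 ∩ DB · FC = 209/54]
   → B = (67/12, 7/4)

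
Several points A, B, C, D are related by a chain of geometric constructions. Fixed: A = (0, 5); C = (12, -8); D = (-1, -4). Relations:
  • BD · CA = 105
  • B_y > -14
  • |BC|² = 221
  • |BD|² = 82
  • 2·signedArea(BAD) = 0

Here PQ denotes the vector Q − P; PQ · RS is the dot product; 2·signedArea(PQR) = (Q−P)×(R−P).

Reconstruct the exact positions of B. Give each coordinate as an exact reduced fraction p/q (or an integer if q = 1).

B = (-2, -13)

1. B_x = -2  [2·signedArea(BAD) = 0 ∩ BD · CA = 105]
2. B_y = -13  [2·signedArea(BAD) = 0 ∩ BD · CA = 105]
   → B = (-2, -13)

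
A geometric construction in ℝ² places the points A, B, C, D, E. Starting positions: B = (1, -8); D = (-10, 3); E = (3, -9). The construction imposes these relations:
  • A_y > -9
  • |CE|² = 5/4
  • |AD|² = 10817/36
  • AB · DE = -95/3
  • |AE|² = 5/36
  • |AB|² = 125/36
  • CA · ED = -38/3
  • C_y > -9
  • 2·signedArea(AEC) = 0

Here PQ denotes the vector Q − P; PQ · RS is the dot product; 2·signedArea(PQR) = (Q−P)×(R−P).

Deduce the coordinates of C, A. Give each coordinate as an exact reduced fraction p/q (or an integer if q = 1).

1. A_x = 8/3  [line -13·x + 12·y + 422/3 = 0 ∩ |AB|² = 125/36]
2. A_y = -53/6  [line -13·x + 12·y + 422/3 = 0 ∩ |AB|² = 125/36]
   → A = (8/3, -53/6)
3. C_x = 2  [CA · ED = -38/3 ∩ 2·signedArea(AEC) = 0]
4. C_y = -17/2  [CA · ED = -38/3 ∩ 2·signedArea(AEC) = 0]
   → C = (2, -17/2)

A = (8/3, -53/6)
C = (2, -17/2)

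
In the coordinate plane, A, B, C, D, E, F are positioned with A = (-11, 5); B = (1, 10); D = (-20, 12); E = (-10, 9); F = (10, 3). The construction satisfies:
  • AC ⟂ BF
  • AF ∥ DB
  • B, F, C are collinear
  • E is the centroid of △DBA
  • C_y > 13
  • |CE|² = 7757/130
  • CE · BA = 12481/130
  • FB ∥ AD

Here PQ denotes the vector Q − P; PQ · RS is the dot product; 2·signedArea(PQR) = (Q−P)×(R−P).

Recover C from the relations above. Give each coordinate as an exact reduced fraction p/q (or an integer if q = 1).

1. C_x = -527/130  [B, F, C are collinear ∩ AC ⟂ BF]
2. C_y = 1811/130  [B, F, C are collinear ∩ AC ⟂ BF]
   → C = (-527/130, 1811/130)

C = (-527/130, 1811/130)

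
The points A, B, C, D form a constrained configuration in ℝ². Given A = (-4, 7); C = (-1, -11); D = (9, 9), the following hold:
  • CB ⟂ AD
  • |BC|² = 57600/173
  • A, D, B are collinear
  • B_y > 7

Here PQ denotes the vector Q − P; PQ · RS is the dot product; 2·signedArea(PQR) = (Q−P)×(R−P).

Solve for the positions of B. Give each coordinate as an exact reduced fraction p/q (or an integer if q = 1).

1. B_x = -653/173  [A, D, B are collinear ∩ CB ⟂ AD]
2. B_y = 1217/173  [A, D, B are collinear ∩ CB ⟂ AD]
   → B = (-653/173, 1217/173)

B = (-653/173, 1217/173)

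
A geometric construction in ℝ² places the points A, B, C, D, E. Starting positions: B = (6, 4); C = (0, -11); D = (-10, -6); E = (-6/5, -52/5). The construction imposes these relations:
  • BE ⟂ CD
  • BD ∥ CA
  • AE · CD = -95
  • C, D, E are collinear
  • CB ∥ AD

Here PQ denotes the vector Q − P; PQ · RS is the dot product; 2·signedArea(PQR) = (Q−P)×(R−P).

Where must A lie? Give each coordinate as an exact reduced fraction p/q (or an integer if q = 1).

A = (-16, -21)

1. A_x = -16  [CB ∥ AD ∩ BD ∥ CA]
2. A_y = -21  [CB ∥ AD ∩ BD ∥ CA]
   → A = (-16, -21)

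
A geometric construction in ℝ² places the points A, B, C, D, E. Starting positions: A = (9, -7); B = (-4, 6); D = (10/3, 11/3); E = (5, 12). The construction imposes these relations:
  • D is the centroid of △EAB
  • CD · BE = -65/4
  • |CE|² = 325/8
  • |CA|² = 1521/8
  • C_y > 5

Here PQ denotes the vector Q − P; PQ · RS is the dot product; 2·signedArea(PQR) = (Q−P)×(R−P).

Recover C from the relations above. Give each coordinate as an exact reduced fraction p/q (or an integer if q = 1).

C = (15/4, 23/4)

1. C_x = 15/4  [line -9·x + -6·y + 273/4 = 0 ∩ |CA|² = 1521/8]
2. C_y = 23/4  [line -9·x + -6·y + 273/4 = 0 ∩ |CA|² = 1521/8]
   → C = (15/4, 23/4)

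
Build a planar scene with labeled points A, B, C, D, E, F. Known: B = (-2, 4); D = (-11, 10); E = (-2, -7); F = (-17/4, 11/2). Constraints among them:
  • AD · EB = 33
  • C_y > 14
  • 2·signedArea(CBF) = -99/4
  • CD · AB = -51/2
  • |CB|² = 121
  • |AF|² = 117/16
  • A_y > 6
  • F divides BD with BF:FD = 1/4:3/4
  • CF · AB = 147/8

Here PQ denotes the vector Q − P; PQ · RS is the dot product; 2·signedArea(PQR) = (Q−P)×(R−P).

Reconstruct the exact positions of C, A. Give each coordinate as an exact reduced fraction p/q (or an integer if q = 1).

1. C_x = -2  [line -3/2·x + -9/4·y + 123/4 = 0 ∩ |CB|² = 121]
2. C_y = 15  [line -3/2·x + -9/4·y + 123/4 = 0 ∩ |CB|² = 121]
   → C = (-2, 15)
3. A_x = -13/2  [CF · AB = 147/8 ∩ AD · EB = 33]
4. A_y = 7  [CF · AB = 147/8 ∩ AD · EB = 33]
   → A = (-13/2, 7)

A = (-13/2, 7)
C = (-2, 15)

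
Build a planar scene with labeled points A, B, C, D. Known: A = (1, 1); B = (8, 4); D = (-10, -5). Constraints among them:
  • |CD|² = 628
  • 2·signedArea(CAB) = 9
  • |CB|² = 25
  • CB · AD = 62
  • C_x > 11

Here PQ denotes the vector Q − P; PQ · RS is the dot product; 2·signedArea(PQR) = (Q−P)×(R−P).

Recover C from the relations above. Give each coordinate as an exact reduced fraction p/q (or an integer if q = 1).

1. C_x = 12  [2·signedArea(CAB) = 9 ∩ CB · AD = 62]
2. C_y = 7  [2·signedArea(CAB) = 9 ∩ CB · AD = 62]
   → C = (12, 7)

C = (12, 7)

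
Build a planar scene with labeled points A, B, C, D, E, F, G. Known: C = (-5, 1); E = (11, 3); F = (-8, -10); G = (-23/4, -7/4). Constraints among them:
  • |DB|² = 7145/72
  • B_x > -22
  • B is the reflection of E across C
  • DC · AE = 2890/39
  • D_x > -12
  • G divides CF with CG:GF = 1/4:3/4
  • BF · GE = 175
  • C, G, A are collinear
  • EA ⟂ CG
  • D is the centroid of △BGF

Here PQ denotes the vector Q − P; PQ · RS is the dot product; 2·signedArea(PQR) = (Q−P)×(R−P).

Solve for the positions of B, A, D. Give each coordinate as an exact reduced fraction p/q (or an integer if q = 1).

1. B_x = -21  [B is the reflection of E across C]
2. B_y = -1  [B is the reflection of E across C]
   → B = (-21, -1)
3. A_x = -44/13  [C, G, A are collinear ∩ EA ⟂ CG]
4. A_y = 90/13  [C, G, A are collinear ∩ EA ⟂ CG]
   → A = (-44/13, 90/13)
5. D_x = -139/12  [D is the centroid of △BGF]
6. D_y = -17/4  [D is the centroid of △BGF]
   → D = (-139/12, -17/4)

A = (-44/13, 90/13)
B = (-21, -1)
D = (-139/12, -17/4)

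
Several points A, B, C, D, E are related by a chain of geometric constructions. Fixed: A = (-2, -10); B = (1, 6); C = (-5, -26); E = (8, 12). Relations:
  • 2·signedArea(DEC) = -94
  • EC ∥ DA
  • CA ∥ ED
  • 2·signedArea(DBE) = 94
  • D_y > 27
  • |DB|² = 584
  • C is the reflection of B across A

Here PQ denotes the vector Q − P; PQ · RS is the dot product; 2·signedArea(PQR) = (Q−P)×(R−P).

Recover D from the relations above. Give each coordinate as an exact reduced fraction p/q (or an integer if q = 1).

1. D_x = 11  [EC ∥ DA ∩ CA ∥ ED]
2. D_y = 28  [EC ∥ DA ∩ CA ∥ ED]
   → D = (11, 28)

D = (11, 28)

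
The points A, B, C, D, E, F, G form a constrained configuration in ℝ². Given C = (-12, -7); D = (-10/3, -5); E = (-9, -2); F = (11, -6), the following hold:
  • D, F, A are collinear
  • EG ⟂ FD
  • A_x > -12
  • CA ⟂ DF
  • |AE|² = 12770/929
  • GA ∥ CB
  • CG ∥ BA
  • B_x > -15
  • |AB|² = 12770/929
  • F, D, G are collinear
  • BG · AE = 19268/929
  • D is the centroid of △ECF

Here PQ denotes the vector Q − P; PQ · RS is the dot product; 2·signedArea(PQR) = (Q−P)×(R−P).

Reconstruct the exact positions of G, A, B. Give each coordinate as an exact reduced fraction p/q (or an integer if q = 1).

1. G_x = -8529/929  [F, D, G are collinear ∩ EG ⟂ FD]
2. G_y = -4266/929  [F, D, G are collinear ∩ EG ⟂ FD]
   → G = (-8529/929, -4266/929)
3. A_x = -10980/929  [D, F, A are collinear ∩ CA ⟂ DF]
4. A_y = -4095/929  [D, F, A are collinear ∩ CA ⟂ DF]
   → A = (-10980/929, -4095/929)
5. B_x = -13599/929  [CG ∥ BA ∩ GA ∥ CB]
6. B_y = -6332/929  [CG ∥ BA ∩ GA ∥ CB]
   → B = (-13599/929, -6332/929)

A = (-10980/929, -4095/929)
B = (-13599/929, -6332/929)
G = (-8529/929, -4266/929)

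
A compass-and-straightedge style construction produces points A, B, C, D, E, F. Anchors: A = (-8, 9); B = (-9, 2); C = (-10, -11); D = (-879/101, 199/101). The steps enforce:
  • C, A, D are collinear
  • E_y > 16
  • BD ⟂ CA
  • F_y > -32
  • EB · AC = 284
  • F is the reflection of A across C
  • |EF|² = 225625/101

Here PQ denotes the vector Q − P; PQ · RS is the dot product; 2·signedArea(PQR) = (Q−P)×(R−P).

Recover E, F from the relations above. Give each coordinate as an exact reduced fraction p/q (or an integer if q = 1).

1. F_x = -12  [F is the reflection of A across C]
2. F_y = -31  [F is the reflection of A across C]
   → F = (-12, -31)
3. E_x = -737/101  [line 2·x + 20·y + -306 = 0 ∩ |EF|² = 225625/101]
4. E_y = 1619/101  [line 2·x + 20·y + -306 = 0 ∩ |EF|² = 225625/101]
   → E = (-737/101, 1619/101)

E = (-737/101, 1619/101)
F = (-12, -31)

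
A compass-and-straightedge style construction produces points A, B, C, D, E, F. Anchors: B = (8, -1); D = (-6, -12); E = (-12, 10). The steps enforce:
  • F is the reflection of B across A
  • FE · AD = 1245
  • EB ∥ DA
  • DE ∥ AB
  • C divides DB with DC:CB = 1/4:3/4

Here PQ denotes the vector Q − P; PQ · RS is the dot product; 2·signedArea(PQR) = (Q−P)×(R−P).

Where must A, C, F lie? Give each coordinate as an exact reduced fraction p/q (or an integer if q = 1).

1. A_x = 14  [DE ∥ AB ∩ EB ∥ DA]
2. A_y = -23  [DE ∥ AB ∩ EB ∥ DA]
   → A = (14, -23)
3. C_x = -5/2  [C divides DB with DC:CB = 1/4:3/4]
4. C_y = -37/4  [C divides DB with DC:CB = 1/4:3/4]
   → C = (-5/2, -37/4)
5. F_x = 20  [F is the reflection of B across A]
6. F_y = -45  [F is the reflection of B across A]
   → F = (20, -45)

A = (14, -23)
C = (-5/2, -37/4)
F = (20, -45)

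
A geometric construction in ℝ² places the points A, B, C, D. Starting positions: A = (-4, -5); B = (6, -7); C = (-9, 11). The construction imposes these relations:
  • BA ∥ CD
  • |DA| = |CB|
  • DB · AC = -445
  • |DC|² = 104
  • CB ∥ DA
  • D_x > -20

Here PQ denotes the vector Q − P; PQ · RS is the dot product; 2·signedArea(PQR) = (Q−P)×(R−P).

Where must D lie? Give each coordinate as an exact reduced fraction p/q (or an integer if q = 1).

1. D_x = -19  [CB ∥ DA ∩ BA ∥ CD]
2. D_y = 13  [CB ∥ DA ∩ BA ∥ CD]
   → D = (-19, 13)

D = (-19, 13)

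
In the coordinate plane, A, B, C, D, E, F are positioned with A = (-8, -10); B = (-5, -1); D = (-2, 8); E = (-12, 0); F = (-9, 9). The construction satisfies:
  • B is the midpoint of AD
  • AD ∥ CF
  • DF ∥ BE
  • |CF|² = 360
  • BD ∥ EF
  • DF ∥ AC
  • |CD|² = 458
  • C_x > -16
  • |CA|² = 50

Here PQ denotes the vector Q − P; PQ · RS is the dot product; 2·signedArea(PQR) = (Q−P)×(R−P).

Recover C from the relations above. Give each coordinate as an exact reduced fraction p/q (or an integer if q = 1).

C = (-15, -9)

1. C_x = -15  [AD ∥ CF ∩ DF ∥ AC]
2. C_y = -9  [AD ∥ CF ∩ DF ∥ AC]
   → C = (-15, -9)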